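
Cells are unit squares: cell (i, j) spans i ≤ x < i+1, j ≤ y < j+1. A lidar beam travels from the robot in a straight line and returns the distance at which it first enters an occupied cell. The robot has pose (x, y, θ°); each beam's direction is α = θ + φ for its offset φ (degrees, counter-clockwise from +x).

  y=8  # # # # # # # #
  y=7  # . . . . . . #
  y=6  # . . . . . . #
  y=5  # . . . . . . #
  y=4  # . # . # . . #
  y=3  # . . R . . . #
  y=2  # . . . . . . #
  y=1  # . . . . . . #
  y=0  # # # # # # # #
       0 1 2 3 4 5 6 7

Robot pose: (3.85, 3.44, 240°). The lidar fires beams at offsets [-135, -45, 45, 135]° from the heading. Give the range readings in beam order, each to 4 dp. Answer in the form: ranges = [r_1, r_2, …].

ranges = [4.7209, 2.9505, 2.5261, 3.2611]

beam 1: φ=-135°, α=105°
  direction (-0.2588, 0.9659); cell (3,3); t to first gridline: x 3.2841, y 0.5798 (then +3.8637 / +1.0353)
    (3,4) via y @ 0.5798
    (3,5) via y @ 1.6150
    (3,6) via y @ 2.6503
    (2,6) via x @ 3.2841
    (2,7) via y @ 3.6856
    (2,8) via y @ 4.7209  # hit
  → r_1 = 4.7209
beam 2: φ=-45°, α=195°
  direction (-0.9659, -0.2588); cell (3,3); t to first gridline: x 0.8800, y 1.7000 (then +1.0353 / +3.8637)
    (2,3) via x @ 0.8800
    (2,2) via y @ 1.7000
    (1,2) via x @ 1.9153
    (0,2) via x @ 2.9505  # hit
  → r_2 = 2.9505
beam 3: φ=45°, α=285°
  direction (0.2588, -0.9659); cell (3,3); t to first gridline: x 0.5796, y 0.4555 (then +3.8637 / +1.0353)
    (3,2) via y @ 0.4555
    (4,2) via x @ 0.5796
    (4,1) via y @ 1.4908
    (4,0) via y @ 2.5261  # hit
  → r_3 = 2.5261
beam 4: φ=135°, α=15°
  direction (0.9659, 0.2588); cell (3,3); t to first gridline: x 0.1553, y 2.1637 (then +1.0353 / +3.8637)
    (4,3) via x @ 0.1553
    (5,3) via x @ 1.1906
    (5,4) via y @ 2.1637
    (6,4) via x @ 2.2258
    (7,4) via x @ 3.2611  # hit
  → r_4 = 3.2611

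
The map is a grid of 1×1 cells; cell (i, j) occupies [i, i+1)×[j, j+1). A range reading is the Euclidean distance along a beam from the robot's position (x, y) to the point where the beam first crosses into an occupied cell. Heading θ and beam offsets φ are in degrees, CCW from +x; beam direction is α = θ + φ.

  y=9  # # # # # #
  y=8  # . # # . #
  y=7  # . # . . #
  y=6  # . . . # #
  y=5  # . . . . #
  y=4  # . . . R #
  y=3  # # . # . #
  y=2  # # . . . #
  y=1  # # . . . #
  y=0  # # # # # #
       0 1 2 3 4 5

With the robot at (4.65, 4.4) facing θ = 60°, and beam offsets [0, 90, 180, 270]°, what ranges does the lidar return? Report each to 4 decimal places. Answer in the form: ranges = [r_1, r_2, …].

beam 1: φ=0°, α=60°
  cosα=0.5000 sinα=0.8660 | (4,4) | tMaxX 0.7000 tMaxY 0.6928 | tΔX 2.0000 tΔY 1.1547
    t=0.6928 [y] (4,5)
    t=0.7000 [x] (5,5) — stop
  → r_1 = 0.7000
beam 2: φ=90°, α=150°
  cosα=-0.8660 sinα=0.5000 | (4,4) | tMaxX 0.7506 tMaxY 1.2000 | tΔX 1.1547 tΔY 2.0000
    t=0.7506 [x] (3,4)
    t=1.2000 [y] (3,5)
    t=1.9053 [x] (2,5)
    t=3.0600 [x] (1,5)
    t=3.2000 [y] (1,6)
    t=4.2147 [x] (0,6) — stop
  → r_2 = 4.2147
beam 3: φ=180°, α=240°
  cosα=-0.5000 sinα=-0.8660 | (4,4) | tMaxX 1.3000 tMaxY 0.4619 | tΔX 2.0000 tΔY 1.1547
    t=0.4619 [y] (4,3)
    t=1.3000 [x] (3,3) — stop
  → r_3 = 1.3000
beam 4: φ=270°, α=330°
  cosα=0.8660 sinα=-0.5000 | (4,4) | tMaxX 0.4041 tMaxY 0.8000 | tΔX 1.1547 tΔY 2.0000
    t=0.4041 [x] (5,4) — stop
  → r_4 = 0.4041

ranges = [0.7000, 4.2147, 1.3000, 0.4041]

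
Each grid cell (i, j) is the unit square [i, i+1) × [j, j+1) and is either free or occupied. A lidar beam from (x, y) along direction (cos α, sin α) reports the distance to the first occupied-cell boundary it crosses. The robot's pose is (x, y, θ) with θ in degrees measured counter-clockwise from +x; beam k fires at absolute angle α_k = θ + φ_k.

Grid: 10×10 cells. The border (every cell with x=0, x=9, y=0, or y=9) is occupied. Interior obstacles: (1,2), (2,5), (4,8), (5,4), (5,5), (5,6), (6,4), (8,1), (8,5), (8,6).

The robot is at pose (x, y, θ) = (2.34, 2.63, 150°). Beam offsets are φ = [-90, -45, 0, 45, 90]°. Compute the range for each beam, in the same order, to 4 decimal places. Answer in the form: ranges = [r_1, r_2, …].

beam 1: φ=-90°, α=60°
  dir = (cos 60°, sin 60°) = (0.5000, 0.8660); from cell (2,2)
  next x-line at t=1.3200, next y-line at t=0.4272; Δt_x=2.0000, Δt_y=1.1547
    y: enter (2,3) at t=0.4272
    x: enter (3,3) at t=1.3200
    y: enter (3,4) at t=1.5819
    y: enter (3,5) at t=2.7366
    x: enter (4,5) at t=3.3200
    y: enter (4,6) at t=3.8913
    y: enter (4,7) at t=5.0460
    x: enter (5,7) at t=5.3200
    y: enter (5,8) at t=6.2007
    x: enter (6,8) at t=7.3200
    y: enter (6,9) at t=7.3554 ← occupied
  → r_1 = 7.3554
beam 2: φ=-45°, α=105°
  dir = (cos 105°, sin 105°) = (-0.2588, 0.9659); from cell (2,2)
  next x-line at t=1.3137, next y-line at t=0.3831; Δt_x=3.8637, Δt_y=1.0353
    y: enter (2,3) at t=0.3831
    x: enter (1,3) at t=1.3137
    y: enter (1,4) at t=1.4183
    y: enter (1,5) at t=2.4536
    y: enter (1,6) at t=3.4889
    y: enter (1,7) at t=4.5242
    x: enter (0,7) at t=5.1774 ← occupied
  → r_2 = 5.1774
beam 3: φ=0°, α=150°
  dir = (cos 150°, sin 150°) = (-0.8660, 0.5000); from cell (2,2)
  next x-line at t=0.3926, next y-line at t=0.7400; Δt_x=1.1547, Δt_y=2.0000
    x: enter (1,2) at t=0.3926 ← occupied
  → r_3 = 0.3926
beam 4: φ=45°, α=195°
  dir = (cos 195°, sin 195°) = (-0.9659, -0.2588); from cell (2,2)
  next x-line at t=0.3520, next y-line at t=2.4341; Δt_x=1.0353, Δt_y=3.8637
    x: enter (1,2) at t=0.3520 ← occupied
  → r_4 = 0.3520
beam 5: φ=90°, α=240°
  dir = (cos 240°, sin 240°) = (-0.5000, -0.8660); from cell (2,2)
  next x-line at t=0.6800, next y-line at t=0.7275; Δt_x=2.0000, Δt_y=1.1547
    x: enter (1,2) at t=0.6800 ← occupied
  → r_5 = 0.6800

ranges = [7.3554, 5.1774, 0.3926, 0.3520, 0.6800]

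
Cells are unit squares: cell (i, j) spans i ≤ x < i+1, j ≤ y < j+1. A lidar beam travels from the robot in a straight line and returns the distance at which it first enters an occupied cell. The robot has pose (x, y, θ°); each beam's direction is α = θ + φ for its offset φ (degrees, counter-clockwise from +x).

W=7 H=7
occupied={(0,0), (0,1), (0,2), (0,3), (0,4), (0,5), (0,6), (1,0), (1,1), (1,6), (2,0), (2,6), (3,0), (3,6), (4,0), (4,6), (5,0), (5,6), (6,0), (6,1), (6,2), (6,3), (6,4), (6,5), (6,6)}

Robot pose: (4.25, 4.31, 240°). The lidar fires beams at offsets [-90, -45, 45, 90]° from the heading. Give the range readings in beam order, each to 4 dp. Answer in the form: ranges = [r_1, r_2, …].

ranges = [3.3800, 3.3646, 3.4268, 2.0207]

beam 1: φ=-90°, α=150°
  dir = (cos 150°, sin 150°) = (-0.8660, 0.5000); from cell (4,4)
  next x-line at t=0.2887, next y-line at t=1.3800; Δt_x=1.1547, Δt_y=2.0000
    x: enter (3,4) at t=0.2887
    y: enter (3,5) at t=1.3800
    x: enter (2,5) at t=1.4434
    x: enter (1,5) at t=2.5981
    y: enter (1,6) at t=3.3800 ← occupied
  → r_1 = 3.3800
beam 2: φ=-45°, α=195°
  dir = (cos 195°, sin 195°) = (-0.9659, -0.2588); from cell (4,4)
  next x-line at t=0.2588, next y-line at t=1.1977; Δt_x=1.0353, Δt_y=3.8637
    x: enter (3,4) at t=0.2588
    y: enter (3,3) at t=1.1977
    x: enter (2,3) at t=1.2941
    x: enter (1,3) at t=2.3294
    x: enter (0,3) at t=3.3646 ← occupied
  → r_2 = 3.3646
beam 3: φ=45°, α=285°
  dir = (cos 285°, sin 285°) = (0.2588, -0.9659); from cell (4,4)
  next x-line at t=2.8978, next y-line at t=0.3209; Δt_x=3.8637, Δt_y=1.0353
    y: enter (4,3) at t=0.3209
    y: enter (4,2) at t=1.3562
    y: enter (4,1) at t=2.3915
    x: enter (5,1) at t=2.8978
    y: enter (5,0) at t=3.4268 ← occupied
  → r_3 = 3.4268
beam 4: φ=90°, α=330°
  dir = (cos 330°, sin 330°) = (0.8660, -0.5000); from cell (4,4)
  next x-line at t=0.8660, next y-line at t=0.6200; Δt_x=1.1547, Δt_y=2.0000
    y: enter (4,3) at t=0.6200
    x: enter (5,3) at t=0.8660
    x: enter (6,3) at t=2.0207 ← occupied
  → r_4 = 2.0207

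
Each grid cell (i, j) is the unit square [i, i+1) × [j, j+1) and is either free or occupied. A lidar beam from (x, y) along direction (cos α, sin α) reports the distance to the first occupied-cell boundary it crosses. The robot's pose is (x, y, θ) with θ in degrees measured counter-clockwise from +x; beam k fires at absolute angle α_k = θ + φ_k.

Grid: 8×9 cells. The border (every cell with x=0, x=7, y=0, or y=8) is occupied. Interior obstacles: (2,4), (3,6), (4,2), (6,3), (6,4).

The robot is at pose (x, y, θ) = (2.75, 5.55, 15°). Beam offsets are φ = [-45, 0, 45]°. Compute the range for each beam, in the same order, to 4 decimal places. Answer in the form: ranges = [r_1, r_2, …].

ranges = [3.7528, 4.3999, 0.5196]

beam 1: φ=-45°, α=330°
  d=(0.8660,-0.5000)  start (2,5)  tX=0.2887 tY=1.1000  stride 1/|dx|=1.1547 1/|dy|=2.0000
    cross x-line → (3,5), t=0.2887
    cross y-line → (3,4), t=1.1000
    cross x-line → (4,4), t=1.4434
    cross x-line → (5,4), t=2.5981
    cross y-line → (5,3), t=3.1000
    cross x-line → (6,3), t=3.7528 (wall)
  → r_1 = 3.7528
beam 2: φ=0°, α=15°
  d=(0.9659,0.2588)  start (2,5)  tX=0.2588 tY=1.7387  stride 1/|dx|=1.0353 1/|dy|=3.8637
    cross x-line → (3,5), t=0.2588
    cross x-line → (4,5), t=1.2941
    cross y-line → (4,6), t=1.7387
    cross x-line → (5,6), t=2.3294
    cross x-line → (6,6), t=3.3646
    cross x-line → (7,6), t=4.3999 (wall)
  → r_2 = 4.3999
beam 3: φ=45°, α=60°
  d=(0.5000,0.8660)  start (2,5)  tX=0.5000 tY=0.5196  stride 1/|dx|=2.0000 1/|dy|=1.1547
    cross x-line → (3,5), t=0.5000
    cross y-line → (3,6), t=0.5196 (wall)
  → r_3 = 0.5196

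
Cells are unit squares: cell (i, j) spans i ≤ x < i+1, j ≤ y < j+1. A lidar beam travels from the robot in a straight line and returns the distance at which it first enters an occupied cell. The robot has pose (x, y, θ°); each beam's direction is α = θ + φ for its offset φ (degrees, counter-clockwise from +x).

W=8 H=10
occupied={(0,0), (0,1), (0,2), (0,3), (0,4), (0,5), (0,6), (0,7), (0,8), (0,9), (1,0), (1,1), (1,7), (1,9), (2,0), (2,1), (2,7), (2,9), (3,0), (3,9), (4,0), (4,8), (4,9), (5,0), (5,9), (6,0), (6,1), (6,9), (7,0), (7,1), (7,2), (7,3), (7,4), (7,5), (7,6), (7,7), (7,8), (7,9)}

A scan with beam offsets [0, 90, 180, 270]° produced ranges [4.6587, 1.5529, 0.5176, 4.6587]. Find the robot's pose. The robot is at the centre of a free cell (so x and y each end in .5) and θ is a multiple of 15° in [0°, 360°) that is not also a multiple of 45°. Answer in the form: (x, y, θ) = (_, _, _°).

The pose lattice has 42·16 = 672 candidates. Test each by forward raycasting.
  (6.5, 4.5, 300°): beam 1 = 1.0000 ≠ 4.6587 ✗
  (4.5, 5.5, 60°): beam 1 = 4.0415 ≠ 4.6587 ✗
  (4.5, 7.5, 150°): beam 1 = 3.0000 ≠ 4.6587 ✗
  …
  (2.5, 2.5, 105°): r_1=4.6587, r_2=1.5529, r_3=0.5176, r_4=4.6587 — all match ✓
Only this pose fits every beam.

(x, y, θ) = (2.5, 2.5, 105°)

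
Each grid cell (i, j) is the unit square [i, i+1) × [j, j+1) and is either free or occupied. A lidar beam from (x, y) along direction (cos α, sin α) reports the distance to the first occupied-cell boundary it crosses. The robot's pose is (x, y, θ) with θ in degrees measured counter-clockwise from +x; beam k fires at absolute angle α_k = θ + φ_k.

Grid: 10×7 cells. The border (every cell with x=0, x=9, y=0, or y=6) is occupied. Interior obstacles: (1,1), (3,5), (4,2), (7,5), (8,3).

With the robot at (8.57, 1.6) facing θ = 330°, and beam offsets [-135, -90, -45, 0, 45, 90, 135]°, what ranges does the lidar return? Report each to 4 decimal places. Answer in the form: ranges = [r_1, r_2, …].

ranges = [2.3182, 0.6928, 0.6212, 0.4965, 0.4452, 0.8600, 1.4494]

beam 1: φ=-135°, α=195°
  cosα=-0.9659 sinα=-0.2588 | (8,1) | tMaxX 0.5901 tMaxY 2.3182 | tΔX 1.0353 tΔY 3.8637
    t=0.5901 [x] (7,1)
    t=1.6254 [x] (6,1)
    t=2.3182 [y] (6,0) — stop
  → r_1 = 2.3182
beam 2: φ=-90°, α=240°
  cosα=-0.5000 sinα=-0.8660 | (8,1) | tMaxX 1.1400 tMaxY 0.6928 | tΔX 2.0000 tΔY 1.1547
    t=0.6928 [y] (8,0) — stop
  → r_2 = 0.6928
beam 3: φ=-45°, α=285°
  cosα=0.2588 sinα=-0.9659 | (8,1) | tMaxX 1.6614 tMaxY 0.6212 | tΔX 3.8637 tΔY 1.0353
    t=0.6212 [y] (8,0) — stop
  → r_3 = 0.6212
beam 4: φ=0°, α=330°
  cosα=0.8660 sinα=-0.5000 | (8,1) | tMaxX 0.4965 tMaxY 1.2000 | tΔX 1.1547 tΔY 2.0000
    t=0.4965 [x] (9,1) — stop
  → r_4 = 0.4965
beam 5: φ=45°, α=15°
  cosα=0.9659 sinα=0.2588 | (8,1) | tMaxX 0.4452 tMaxY 1.5455 | tΔX 1.0353 tΔY 3.8637
    t=0.4452 [x] (9,1) — stop
  → r_5 = 0.4452
beam 6: φ=90°, α=60°
  cosα=0.5000 sinα=0.8660 | (8,1) | tMaxX 0.8600 tMaxY 0.4619 | tΔX 2.0000 tΔY 1.1547
    t=0.4619 [y] (8,2)
    t=0.8600 [x] (9,2) — stop
  → r_6 = 0.8600
beam 7: φ=135°, α=105°
  cosα=-0.2588 sinα=0.9659 | (8,1) | tMaxX 2.2023 tMaxY 0.4141 | tΔX 3.8637 tΔY 1.0353
    t=0.4141 [y] (8,2)
    t=1.4494 [y] (8,3) — stop
  → r_7 = 1.4494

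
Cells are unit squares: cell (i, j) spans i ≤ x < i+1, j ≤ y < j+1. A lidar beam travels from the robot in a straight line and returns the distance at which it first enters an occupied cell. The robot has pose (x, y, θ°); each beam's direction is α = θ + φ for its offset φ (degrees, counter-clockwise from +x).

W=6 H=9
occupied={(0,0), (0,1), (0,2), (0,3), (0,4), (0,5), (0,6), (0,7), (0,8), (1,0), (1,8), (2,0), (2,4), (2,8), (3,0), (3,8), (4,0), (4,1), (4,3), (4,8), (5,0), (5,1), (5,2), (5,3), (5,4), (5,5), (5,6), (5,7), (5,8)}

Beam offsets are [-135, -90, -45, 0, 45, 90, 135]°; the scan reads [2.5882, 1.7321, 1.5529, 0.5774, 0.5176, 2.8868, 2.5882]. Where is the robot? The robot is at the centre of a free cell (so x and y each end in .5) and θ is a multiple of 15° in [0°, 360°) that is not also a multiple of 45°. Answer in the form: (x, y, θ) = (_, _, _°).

The pose lattice has 25·16 = 400 candidates. Test each by forward raycasting.
  (2.5, 5.5, 105°): beam 1 = 2.8868 ≠ 2.5882 ✗
  (2.5, 5.5, 15°): beam 1 = 0.5774 ≠ 2.5882 ✗
  (4.5, 2.5, 120°): beam 1 = 0.5176 ≠ 2.5882 ✗
  (2.5, 3.5, 300°): beam 1 = 1.5529 ≠ 2.5882 ✗
  …
  (2.5, 5.5, 240°): r_1=2.5882, r_2=1.7321, r_3=1.5529, r_4=0.5774, r_5=0.5176, r_6=2.8868, r_7=2.5882 — all match ✓
Unique over the lattice → pose = (2.5, 5.5, 240°).

(x, y, θ) = (2.5, 5.5, 240°)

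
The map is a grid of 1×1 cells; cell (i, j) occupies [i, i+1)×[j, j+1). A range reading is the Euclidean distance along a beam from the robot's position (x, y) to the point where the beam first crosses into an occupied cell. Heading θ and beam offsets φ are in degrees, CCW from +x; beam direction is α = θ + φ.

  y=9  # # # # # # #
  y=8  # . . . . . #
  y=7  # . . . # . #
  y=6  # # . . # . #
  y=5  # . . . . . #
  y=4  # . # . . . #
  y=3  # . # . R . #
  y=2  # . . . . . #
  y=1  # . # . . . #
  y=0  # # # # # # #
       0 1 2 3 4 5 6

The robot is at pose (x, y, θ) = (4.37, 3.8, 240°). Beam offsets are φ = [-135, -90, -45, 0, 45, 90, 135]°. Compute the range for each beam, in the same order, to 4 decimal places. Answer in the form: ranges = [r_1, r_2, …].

ranges = [5.3834, 1.5819, 1.4183, 2.7400, 2.8988, 1.8822, 1.6875]

beam 1: φ=-135°, α=105°
  dir = (cos 105°, sin 105°) = (-0.2588, 0.9659); from cell (4,3)
  next x-line at t=1.4296, next y-line at t=0.2071; Δt_x=3.8637, Δt_y=1.0353
    y: enter (4,4) at t=0.2071
    y: enter (4,5) at t=1.2423
    x: enter (3,5) at t=1.4296
    y: enter (3,6) at t=2.2776
    y: enter (3,7) at t=3.3129
    y: enter (3,8) at t=4.3482
    x: enter (2,8) at t=5.2933
    y: enter (2,9) at t=5.3834 ← occupied
  → r_1 = 5.3834
beam 2: φ=-90°, α=150°
  dir = (cos 150°, sin 150°) = (-0.8660, 0.5000); from cell (4,3)
  next x-line at t=0.4272, next y-line at t=0.4000; Δt_x=1.1547, Δt_y=2.0000
    y: enter (4,4) at t=0.4000
    x: enter (3,4) at t=0.4272
    x: enter (2,4) at t=1.5819 ← occupied
  → r_2 = 1.5819
beam 3: φ=-45°, α=195°
  dir = (cos 195°, sin 195°) = (-0.9659, -0.2588); from cell (4,3)
  next x-line at t=0.3831, next y-line at t=3.0910; Δt_x=1.0353, Δt_y=3.8637
    x: enter (3,3) at t=0.3831
    x: enter (2,3) at t=1.4183 ← occupied
  → r_3 = 1.4183
beam 4: φ=0°, α=240°
  dir = (cos 240°, sin 240°) = (-0.5000, -0.8660); from cell (4,3)
  next x-line at t=0.7400, next y-line at t=0.9238; Δt_x=2.0000, Δt_y=1.1547
    x: enter (3,3) at t=0.7400
    y: enter (3,2) at t=0.9238
    y: enter (3,1) at t=2.0785
    x: enter (2,1) at t=2.7400 ← occupied
  → r_4 = 2.7400
beam 5: φ=45°, α=285°
  dir = (cos 285°, sin 285°) = (0.2588, -0.9659); from cell (4,3)
  next x-line at t=2.4341, next y-line at t=0.8282; Δt_x=3.8637, Δt_y=1.0353
    y: enter (4,2) at t=0.8282
    y: enter (4,1) at t=1.8635
    x: enter (5,1) at t=2.4341
    y: enter (5,0) at t=2.8988 ← occupied
  → r_5 = 2.8988
beam 6: φ=90°, α=330°
  dir = (cos 330°, sin 330°) = (0.8660, -0.5000); from cell (4,3)
  next x-line at t=0.7275, next y-line at t=1.6000; Δt_x=1.1547, Δt_y=2.0000
    x: enter (5,3) at t=0.7275
    y: enter (5,2) at t=1.6000
    x: enter (6,2) at t=1.8822 ← occupied
  → r_6 = 1.8822
beam 7: φ=135°, α=15°
  dir = (cos 15°, sin 15°) = (0.9659, 0.2588); from cell (4,3)
  next x-line at t=0.6522, next y-line at t=0.7727; Δt_x=1.0353, Δt_y=3.8637
    x: enter (5,3) at t=0.6522
    y: enter (5,4) at t=0.7727
    x: enter (6,4) at t=1.6875 ← occupied
  → r_7 = 1.6875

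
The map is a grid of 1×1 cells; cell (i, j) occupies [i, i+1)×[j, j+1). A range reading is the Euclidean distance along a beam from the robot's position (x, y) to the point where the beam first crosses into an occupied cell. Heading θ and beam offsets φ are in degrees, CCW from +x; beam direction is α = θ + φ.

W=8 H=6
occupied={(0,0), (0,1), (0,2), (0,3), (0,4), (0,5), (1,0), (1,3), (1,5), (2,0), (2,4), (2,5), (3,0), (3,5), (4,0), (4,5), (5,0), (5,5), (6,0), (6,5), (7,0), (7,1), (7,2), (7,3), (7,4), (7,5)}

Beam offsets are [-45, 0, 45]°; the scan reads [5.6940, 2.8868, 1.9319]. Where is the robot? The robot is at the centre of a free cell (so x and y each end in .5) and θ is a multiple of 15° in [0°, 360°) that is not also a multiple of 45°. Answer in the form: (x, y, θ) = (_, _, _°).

(x, y, θ) = (6.5, 3.5, 240°)

Enumerate (i+0.5, j+0.5, θ) over the 22 free cells and 16 admissible headings. For each, cast all 3 beams and compare to the given ranges.
  (4.5, 1.5, 30°): beam 1 = 1.9319 ≠ 5.6940 ✗
  (3.5, 3.5, 120°): beam 1 = 1.5529 ≠ 5.6940 ✗
  (3.5, 2.5, 150°): beam 1 = 1.9319 ≠ 5.6940 ✗
  (1.5, 4.5, 255°): beam 1 = 0.5774 ≠ 5.6940 ✗
  …
  (6.5, 3.5, 240°): r_1=5.6940, r_2=2.8868, r_3=1.9319 — all match ✓
Unique over the lattice → pose = (6.5, 3.5, 240°).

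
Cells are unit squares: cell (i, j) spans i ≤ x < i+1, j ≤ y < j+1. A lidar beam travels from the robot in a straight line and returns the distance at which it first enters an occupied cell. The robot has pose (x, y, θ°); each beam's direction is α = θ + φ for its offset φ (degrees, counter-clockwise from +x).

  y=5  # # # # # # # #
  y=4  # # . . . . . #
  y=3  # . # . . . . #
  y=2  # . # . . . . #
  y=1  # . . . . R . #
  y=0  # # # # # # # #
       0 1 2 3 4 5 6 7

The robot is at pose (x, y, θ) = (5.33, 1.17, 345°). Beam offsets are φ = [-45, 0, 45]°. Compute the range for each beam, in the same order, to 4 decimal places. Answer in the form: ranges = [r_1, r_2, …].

beam 1: φ=-45°, α=300°
  dir = (cos 300°, sin 300°) = (0.5000, -0.8660); from cell (5,1)
  next x-line at t=1.3400, next y-line at t=0.1963; Δt_x=2.0000, Δt_y=1.1547
    y: enter (5,0) at t=0.1963 ← occupied
  → r_1 = 0.1963
beam 2: φ=0°, α=345°
  dir = (cos 345°, sin 345°) = (0.9659, -0.2588); from cell (5,1)
  next x-line at t=0.6936, next y-line at t=0.6568; Δt_x=1.0353, Δt_y=3.8637
    y: enter (5,0) at t=0.6568 ← occupied
  → r_2 = 0.6568
beam 3: φ=45°, α=30°
  dir = (cos 30°, sin 30°) = (0.8660, 0.5000); from cell (5,1)
  next x-line at t=0.7736, next y-line at t=1.6600; Δt_x=1.1547, Δt_y=2.0000
    x: enter (6,1) at t=0.7736
    y: enter (6,2) at t=1.6600
    x: enter (7,2) at t=1.9283 ← occupied
  → r_3 = 1.9283

ranges = [0.1963, 0.6568, 1.9283]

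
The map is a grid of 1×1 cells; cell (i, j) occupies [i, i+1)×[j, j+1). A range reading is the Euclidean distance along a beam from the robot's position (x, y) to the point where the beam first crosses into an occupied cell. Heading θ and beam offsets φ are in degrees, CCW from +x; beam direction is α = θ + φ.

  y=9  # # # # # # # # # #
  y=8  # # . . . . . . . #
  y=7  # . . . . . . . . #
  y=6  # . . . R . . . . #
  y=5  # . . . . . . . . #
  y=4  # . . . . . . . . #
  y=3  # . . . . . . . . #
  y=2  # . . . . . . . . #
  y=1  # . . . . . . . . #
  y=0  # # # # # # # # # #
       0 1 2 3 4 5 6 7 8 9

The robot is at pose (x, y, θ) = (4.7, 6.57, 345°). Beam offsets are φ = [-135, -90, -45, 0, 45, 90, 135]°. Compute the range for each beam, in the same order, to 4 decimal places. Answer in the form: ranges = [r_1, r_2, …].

beam 1: φ=-135°, α=210°
  cosα=-0.8660 sinα=-0.5000 | (4,6) | tMaxX 0.8083 tMaxY 1.1400 | tΔX 1.1547 tΔY 2.0000
    t=0.8083 [x] (3,6)
    t=1.1400 [y] (3,5)
    t=1.9630 [x] (2,5)
    t=3.1177 [x] (1,5)
    t=3.1400 [y] (1,4)
    t=4.2724 [x] (0,4) — stop
  → r_1 = 4.2724
beam 2: φ=-90°, α=255°
  cosα=-0.2588 sinα=-0.9659 | (4,6) | tMaxX 2.7046 tMaxY 0.5901 | tΔX 3.8637 tΔY 1.0353
    t=0.5901 [y] (4,5)
    t=1.6254 [y] (4,4)
    t=2.6607 [y] (4,3)
    t=2.7046 [x] (3,3)
    t=3.6959 [y] (3,2)
    t=4.7312 [y] (3,1)
    t=5.7665 [y] (3,0) — stop
  → r_2 = 5.7665
beam 3: φ=-45°, α=300°
  cosα=0.5000 sinα=-0.8660 | (4,6) | tMaxX 0.6000 tMaxY 0.6582 | tΔX 2.0000 tΔY 1.1547
    t=0.6000 [x] (5,6)
    t=0.6582 [y] (5,5)
    t=1.8129 [y] (5,4)
    t=2.6000 [x] (6,4)
    t=2.9676 [y] (6,3)
    t=4.1223 [y] (6,2)
    t=4.6000 [x] (7,2)
    t=5.2770 [y] (7,1)
    t=6.4317 [y] (7,0) — stop
  → r_3 = 6.4317
beam 4: φ=0°, α=345°
  cosα=0.9659 sinα=-0.2588 | (4,6) | tMaxX 0.3106 tMaxY 2.2023 | tΔX 1.0353 tΔY 3.8637
    t=0.3106 [x] (5,6)
    t=1.3459 [x] (6,6)
    t=2.2023 [y] (6,5)
    t=2.3811 [x] (7,5)
    t=3.4164 [x] (8,5)
    t=4.4517 [x] (9,5) — stop
  → r_4 = 4.4517
beam 5: φ=45°, α=30°
  cosα=0.8660 sinα=0.5000 | (4,6) | tMaxX 0.3464 tMaxY 0.8600 | tΔX 1.1547 tΔY 2.0000
    t=0.3464 [x] (5,6)
    t=0.8600 [y] (5,7)
    t=1.5011 [x] (6,7)
    t=2.6558 [x] (7,7)
    t=2.8600 [y] (7,8)
    t=3.8105 [x] (8,8)
    t=4.8600 [y] (8,9) — stop
  → r_5 = 4.8600
beam 6: φ=90°, α=75°
  cosα=0.2588 sinα=0.9659 | (4,6) | tMaxX 1.1591 tMaxY 0.4452 | tΔX 3.8637 tΔY 1.0353
    t=0.4452 [y] (4,7)
    t=1.1591 [x] (5,7)
    t=1.4804 [y] (5,8)
    t=2.5157 [y] (5,9) — stop
  → r_6 = 2.5157
beam 7: φ=135°, α=120°
  cosα=-0.5000 sinα=0.8660 | (4,6) | tMaxX 1.4000 tMaxY 0.4965 | tΔX 2.0000 tΔY 1.1547
    t=0.4965 [y] (4,7)
    t=1.4000 [x] (3,7)
    t=1.6512 [y] (3,8)
    t=2.8059 [y] (3,9) — stop
  → r_7 = 2.8059

ranges = [4.2724, 5.7665, 6.4317, 4.4517, 4.8600, 2.5157, 2.8059]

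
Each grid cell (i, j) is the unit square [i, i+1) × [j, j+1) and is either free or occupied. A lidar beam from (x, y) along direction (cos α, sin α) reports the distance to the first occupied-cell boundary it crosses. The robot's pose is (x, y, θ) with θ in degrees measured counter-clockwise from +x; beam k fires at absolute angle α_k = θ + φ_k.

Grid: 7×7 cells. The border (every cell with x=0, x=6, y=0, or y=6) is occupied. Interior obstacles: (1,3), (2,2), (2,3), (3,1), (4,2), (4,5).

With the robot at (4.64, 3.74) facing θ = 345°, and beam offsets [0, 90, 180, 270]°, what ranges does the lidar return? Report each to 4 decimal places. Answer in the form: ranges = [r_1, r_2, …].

beam 1: φ=0°, α=345°
  dir = (cos 345°, sin 345°) = (0.9659, -0.2588); from cell (4,3)
  next x-line at t=0.3727, next y-line at t=2.8591; Δt_x=1.0353, Δt_y=3.8637
    x: enter (5,3) at t=0.3727
    x: enter (6,3) at t=1.4080 ← occupied
  → r_1 = 1.4080
beam 2: φ=90°, α=75°
  dir = (cos 75°, sin 75°) = (0.2588, 0.9659); from cell (4,3)
  next x-line at t=1.3909, next y-line at t=0.2692; Δt_x=3.8637, Δt_y=1.0353
    y: enter (4,4) at t=0.2692
    y: enter (4,5) at t=1.3044 ← occupied
  → r_2 = 1.3044
beam 3: φ=180°, α=165°
  dir = (cos 165°, sin 165°) = (-0.9659, 0.2588); from cell (4,3)
  next x-line at t=0.6626, next y-line at t=1.0046; Δt_x=1.0353, Δt_y=3.8637
    x: enter (3,3) at t=0.6626
    y: enter (3,4) at t=1.0046
    x: enter (2,4) at t=1.6979
    x: enter (1,4) at t=2.7331
    x: enter (0,4) at t=3.7684 ← occupied
  → r_3 = 3.7684
beam 4: φ=270°, α=255°
  dir = (cos 255°, sin 255°) = (-0.2588, -0.9659); from cell (4,3)
  next x-line at t=2.4728, next y-line at t=0.7661; Δt_x=3.8637, Δt_y=1.0353
    y: enter (4,2) at t=0.7661 ← occupied
  → r_4 = 0.7661

ranges = [1.4080, 1.3044, 3.7684, 0.7661]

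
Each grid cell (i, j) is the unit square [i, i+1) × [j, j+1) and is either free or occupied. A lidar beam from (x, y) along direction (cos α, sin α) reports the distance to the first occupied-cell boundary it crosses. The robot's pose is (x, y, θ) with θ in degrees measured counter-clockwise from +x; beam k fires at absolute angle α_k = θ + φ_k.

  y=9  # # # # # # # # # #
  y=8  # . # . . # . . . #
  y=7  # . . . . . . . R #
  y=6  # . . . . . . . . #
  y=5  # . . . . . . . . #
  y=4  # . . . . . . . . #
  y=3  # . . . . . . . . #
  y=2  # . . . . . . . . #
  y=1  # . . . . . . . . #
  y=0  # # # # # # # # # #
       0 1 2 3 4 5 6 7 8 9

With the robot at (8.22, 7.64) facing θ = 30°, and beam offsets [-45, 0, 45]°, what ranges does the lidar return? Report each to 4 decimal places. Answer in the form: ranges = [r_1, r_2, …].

ranges = [0.8075, 0.9007, 1.4080]

beam 1: φ=-45°, α=345°
  direction (0.9659, -0.2588); cell (8,7); t to first gridline: x 0.8075, y 2.4728 (then +1.0353 / +3.8637)
    (9,7) via x @ 0.8075  # hit
  → r_1 = 0.8075
beam 2: φ=0°, α=30°
  direction (0.8660, 0.5000); cell (8,7); t to first gridline: x 0.9007, y 0.7200 (then +1.1547 / +2.0000)
    (8,8) via y @ 0.7200
    (9,8) via x @ 0.9007  # hit
  → r_2 = 0.9007
beam 3: φ=45°, α=75°
  direction (0.2588, 0.9659); cell (8,7); t to first gridline: x 3.0137, y 0.3727 (then +3.8637 / +1.0353)
    (8,8) via y @ 0.3727
    (8,9) via y @ 1.4080  # hit
  → r_3 = 1.4080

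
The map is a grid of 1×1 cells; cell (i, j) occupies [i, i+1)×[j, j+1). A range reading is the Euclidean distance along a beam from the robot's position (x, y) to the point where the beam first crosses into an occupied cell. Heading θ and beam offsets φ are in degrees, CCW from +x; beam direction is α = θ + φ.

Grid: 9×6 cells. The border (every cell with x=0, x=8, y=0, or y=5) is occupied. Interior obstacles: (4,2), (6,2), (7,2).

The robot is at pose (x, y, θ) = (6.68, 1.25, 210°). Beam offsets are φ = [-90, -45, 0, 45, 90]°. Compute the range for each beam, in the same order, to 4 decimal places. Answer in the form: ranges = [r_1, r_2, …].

beam 1: φ=-90°, α=120°
  d=(-0.5000,0.8660)  start (6,1)  tX=1.3600 tY=0.8660  stride 1/|dx|=2.0000 1/|dy|=1.1547
    cross y-line → (6,2), t=0.8660 (wall)
  → r_1 = 0.8660
beam 2: φ=-45°, α=165°
  d=(-0.9659,0.2588)  start (6,1)  tX=0.7040 tY=2.8978  stride 1/|dx|=1.0353 1/|dy|=3.8637
    cross x-line → (5,1), t=0.7040
    cross x-line → (4,1), t=1.7393
    cross x-line → (3,1), t=2.7745
    cross y-line → (3,2), t=2.8978
    cross x-line → (2,2), t=3.8098
    cross x-line → (1,2), t=4.8451
    cross x-line → (0,2), t=5.8804 (wall)
  → r_2 = 5.8804
beam 3: φ=0°, α=210°
  d=(-0.8660,-0.5000)  start (6,1)  tX=0.7852 tY=0.5000  stride 1/|dx|=1.1547 1/|dy|=2.0000
    cross y-line → (6,0), t=0.5000 (wall)
  → r_3 = 0.5000
beam 4: φ=45°, α=255°
  d=(-0.2588,-0.9659)  start (6,1)  tX=2.6273 tY=0.2588  stride 1/|dx|=3.8637 1/|dy|=1.0353
    cross y-line → (6,0), t=0.2588 (wall)
  → r_4 = 0.2588
beam 5: φ=90°, α=300°
  d=(0.5000,-0.8660)  start (6,1)  tX=0.6400 tY=0.2887  stride 1/|dx|=2.0000 1/|dy|=1.1547
    cross y-line → (6,0), t=0.2887 (wall)
  → r_5 = 0.2887

ranges = [0.8660, 5.8804, 0.5000, 0.2588, 0.2887]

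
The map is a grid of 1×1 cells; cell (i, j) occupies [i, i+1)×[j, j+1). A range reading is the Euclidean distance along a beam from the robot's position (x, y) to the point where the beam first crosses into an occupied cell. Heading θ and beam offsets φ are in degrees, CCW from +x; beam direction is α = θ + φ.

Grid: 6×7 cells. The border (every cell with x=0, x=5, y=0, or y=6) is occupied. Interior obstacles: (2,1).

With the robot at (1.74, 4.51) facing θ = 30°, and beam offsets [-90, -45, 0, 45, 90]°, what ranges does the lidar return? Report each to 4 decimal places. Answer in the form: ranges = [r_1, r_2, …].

beam 1: φ=-90°, α=300°
  cosα=0.5000 sinα=-0.8660 | (1,4) | tMaxX 0.5200 tMaxY 0.5889 | tΔX 2.0000 tΔY 1.1547
    t=0.5200 [x] (2,4)
    t=0.5889 [y] (2,3)
    t=1.7436 [y] (2,2)
    t=2.5200 [x] (3,2)
    t=2.8983 [y] (3,1)
    t=4.0530 [y] (3,0) — stop
  → r_1 = 4.0530
beam 2: φ=-45°, α=345°
  cosα=0.9659 sinα=-0.2588 | (1,4) | tMaxX 0.2692 tMaxY 1.9705 | tΔX 1.0353 tΔY 3.8637
    t=0.2692 [x] (2,4)
    t=1.3044 [x] (3,4)
    t=1.9705 [y] (3,3)
    t=2.3397 [x] (4,3)
    t=3.3750 [x] (5,3) — stop
  → r_2 = 3.3750
beam 3: φ=0°, α=30°
  cosα=0.8660 sinα=0.5000 | (1,4) | tMaxX 0.3002 tMaxY 0.9800 | tΔX 1.1547 tΔY 2.0000
    t=0.3002 [x] (2,4)
    t=0.9800 [y] (2,5)
    t=1.4549 [x] (3,5)
    t=2.6096 [x] (4,5)
    t=2.9800 [y] (4,6) — stop
  → r_3 = 2.9800
beam 4: φ=45°, α=75°
  cosα=0.2588 sinα=0.9659 | (1,4) | tMaxX 1.0046 tMaxY 0.5073 | tΔX 3.8637 tΔY 1.0353
    t=0.5073 [y] (1,5)
    t=1.0046 [x] (2,5)
    t=1.5426 [y] (2,6) — stop
  → r_4 = 1.5426
beam 5: φ=90°, α=120°
  cosα=-0.5000 sinα=0.8660 | (1,4) | tMaxX 1.4800 tMaxY 0.5658 | tΔX 2.0000 tΔY 1.1547
    t=0.5658 [y] (1,5)
    t=1.4800 [x] (0,5) — stop
  → r_5 = 1.4800

ranges = [4.0530, 3.3750, 2.9800, 1.5426, 1.4800]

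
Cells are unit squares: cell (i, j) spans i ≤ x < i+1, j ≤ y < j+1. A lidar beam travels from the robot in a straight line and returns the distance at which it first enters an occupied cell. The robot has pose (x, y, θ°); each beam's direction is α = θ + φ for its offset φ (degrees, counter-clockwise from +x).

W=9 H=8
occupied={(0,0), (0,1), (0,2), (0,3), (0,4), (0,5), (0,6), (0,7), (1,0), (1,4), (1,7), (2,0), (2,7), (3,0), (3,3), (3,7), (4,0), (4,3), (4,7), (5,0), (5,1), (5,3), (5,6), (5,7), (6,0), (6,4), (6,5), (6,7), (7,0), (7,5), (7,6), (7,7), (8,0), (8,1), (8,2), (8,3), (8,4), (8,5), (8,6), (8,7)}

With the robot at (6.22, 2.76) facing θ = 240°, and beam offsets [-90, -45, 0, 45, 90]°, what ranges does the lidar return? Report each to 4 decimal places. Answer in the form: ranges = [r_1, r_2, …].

beam 1: φ=-90°, α=150°
  direction (-0.8660, 0.5000); cell (6,2); t to first gridline: x 0.2540, y 0.4800 (then +1.1547 / +2.0000)
    (5,2) via x @ 0.2540
    (5,3) via y @ 0.4800  # hit
  → r_1 = 0.4800
beam 2: φ=-45°, α=195°
  direction (-0.9659, -0.2588); cell (6,2); t to first gridline: x 0.2278, y 2.9364 (then +1.0353 / +3.8637)
    (5,2) via x @ 0.2278
    (4,2) via x @ 1.2630
    (3,2) via x @ 2.2983
    (3,1) via y @ 2.9364
    (2,1) via x @ 3.3336
    (1,1) via x @ 4.3689
    (0,1) via x @ 5.4041  # hit
  → r_2 = 5.4041
beam 3: φ=0°, α=240°
  direction (-0.5000, -0.8660); cell (6,2); t to first gridline: x 0.4400, y 0.8776 (then +2.0000 / +1.1547)
    (5,2) via x @ 0.4400
    (5,1) via y @ 0.8776  # hit
  → r_3 = 0.8776
beam 4: φ=45°, α=285°
  direction (0.2588, -0.9659); cell (6,2); t to first gridline: x 3.0137, y 0.7868 (then +3.8637 / +1.0353)
    (6,1) via y @ 0.7868
    (6,0) via y @ 1.8221  # hit
  → r_4 = 1.8221
beam 5: φ=90°, α=330°
  direction (0.8660, -0.5000); cell (6,2); t to first gridline: x 0.9007, y 1.5200 (then +1.1547 / +2.0000)
    (7,2) via x @ 0.9007
    (7,1) via y @ 1.5200
    (8,1) via x @ 2.0554  # hit
  → r_5 = 2.0554

ranges = [0.4800, 5.4041, 0.8776, 1.8221, 2.0554]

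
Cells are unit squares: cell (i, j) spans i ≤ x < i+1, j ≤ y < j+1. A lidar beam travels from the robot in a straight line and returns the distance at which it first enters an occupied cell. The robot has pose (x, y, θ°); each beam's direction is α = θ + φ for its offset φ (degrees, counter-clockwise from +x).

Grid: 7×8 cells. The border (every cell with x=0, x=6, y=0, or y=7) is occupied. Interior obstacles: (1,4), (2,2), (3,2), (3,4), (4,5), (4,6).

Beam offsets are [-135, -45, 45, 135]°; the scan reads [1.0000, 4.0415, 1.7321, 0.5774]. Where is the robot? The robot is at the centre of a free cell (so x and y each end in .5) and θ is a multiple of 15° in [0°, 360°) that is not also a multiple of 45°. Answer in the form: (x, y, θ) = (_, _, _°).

The pose lattice has 24·16 = 384 candidates. Test each by forward raycasting.
  (4.5, 3.5, 345°): beam 2 = 2.8868 ≠ 4.0415 ✗
  (1.5, 3.5, 195°): beam 1 = 0.5774 ≠ 1.0000 ✗
  (2.5, 3.5, 255°): beam 2 = 1.7321 ≠ 4.0415 ✗
  (1.5, 3.5, 30°): beam 1 = 1.9319 ≠ 1.0000 ✗
  (5.5, 1.5, 255°): beam 1 = 3.0000 ≠ 1.0000 ✗
  …
  (5.5, 2.5, 195°): r_1=1.0000, r_2=4.0415, r_3=1.7321, r_4=0.5774 — all match ✓
Only this pose fits every beam.

(x, y, θ) = (5.5, 2.5, 195°)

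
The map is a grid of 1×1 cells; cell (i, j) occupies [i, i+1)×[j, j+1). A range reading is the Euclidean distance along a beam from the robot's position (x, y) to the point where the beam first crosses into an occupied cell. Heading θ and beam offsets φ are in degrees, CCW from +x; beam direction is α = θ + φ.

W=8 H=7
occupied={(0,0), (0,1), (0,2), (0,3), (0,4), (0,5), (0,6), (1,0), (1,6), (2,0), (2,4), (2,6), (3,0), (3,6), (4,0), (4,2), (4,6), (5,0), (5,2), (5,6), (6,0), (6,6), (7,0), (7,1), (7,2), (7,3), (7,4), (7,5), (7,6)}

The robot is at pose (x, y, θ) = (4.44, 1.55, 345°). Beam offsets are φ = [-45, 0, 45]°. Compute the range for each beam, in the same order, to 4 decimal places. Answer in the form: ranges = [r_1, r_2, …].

ranges = [0.6351, 2.1250, 0.9000]

beam 1: φ=-45°, α=300°
  dir = (cos 300°, sin 300°) = (0.5000, -0.8660); from cell (4,1)
  next x-line at t=1.1200, next y-line at t=0.6351; Δt_x=2.0000, Δt_y=1.1547
    y: enter (4,0) at t=0.6351 ← occupied
  → r_1 = 0.6351
beam 2: φ=0°, α=345°
  dir = (cos 345°, sin 345°) = (0.9659, -0.2588); from cell (4,1)
  next x-line at t=0.5798, next y-line at t=2.1250; Δt_x=1.0353, Δt_y=3.8637
    x: enter (5,1) at t=0.5798
    x: enter (6,1) at t=1.6150
    y: enter (6,0) at t=2.1250 ← occupied
  → r_2 = 2.1250
beam 3: φ=45°, α=30°
  dir = (cos 30°, sin 30°) = (0.8660, 0.5000); from cell (4,1)
  next x-line at t=0.6466, next y-line at t=0.9000; Δt_x=1.1547, Δt_y=2.0000
    x: enter (5,1) at t=0.6466
    y: enter (5,2) at t=0.9000 ← occupied
  → r_3 = 0.9000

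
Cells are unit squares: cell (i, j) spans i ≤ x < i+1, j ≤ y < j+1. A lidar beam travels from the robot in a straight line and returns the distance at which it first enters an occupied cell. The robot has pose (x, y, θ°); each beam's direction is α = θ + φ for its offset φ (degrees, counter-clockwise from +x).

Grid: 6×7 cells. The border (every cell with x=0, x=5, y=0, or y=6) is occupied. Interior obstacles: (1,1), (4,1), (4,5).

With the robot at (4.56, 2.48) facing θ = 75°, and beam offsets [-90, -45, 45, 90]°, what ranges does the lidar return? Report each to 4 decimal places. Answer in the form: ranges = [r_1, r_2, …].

ranges = [0.4555, 0.5081, 4.0645, 3.6856]

beam 1: φ=-90°, α=345°
  dir = (cos 345°, sin 345°) = (0.9659, -0.2588); from cell (4,2)
  next x-line at t=0.4555, next y-line at t=1.8546; Δt_x=1.0353, Δt_y=3.8637
    x: enter (5,2) at t=0.4555 ← occupied
  → r_1 = 0.4555
beam 2: φ=-45°, α=30°
  dir = (cos 30°, sin 30°) = (0.8660, 0.5000); from cell (4,2)
  next x-line at t=0.5081, next y-line at t=1.0400; Δt_x=1.1547, Δt_y=2.0000
    x: enter (5,2) at t=0.5081 ← occupied
  → r_2 = 0.5081
beam 3: φ=45°, α=120°
  dir = (cos 120°, sin 120°) = (-0.5000, 0.8660); from cell (4,2)
  next x-line at t=1.1200, next y-line at t=0.6004; Δt_x=2.0000, Δt_y=1.1547
    y: enter (4,3) at t=0.6004
    x: enter (3,3) at t=1.1200
    y: enter (3,4) at t=1.7551
    y: enter (3,5) at t=2.9098
    x: enter (2,5) at t=3.1200
    y: enter (2,6) at t=4.0645 ← occupied
  → r_3 = 4.0645
beam 4: φ=90°, α=165°
  dir = (cos 165°, sin 165°) = (-0.9659, 0.2588); from cell (4,2)
  next x-line at t=0.5798, next y-line at t=2.0091; Δt_x=1.0353, Δt_y=3.8637
    x: enter (3,2) at t=0.5798
    x: enter (2,2) at t=1.6150
    y: enter (2,3) at t=2.0091
    x: enter (1,3) at t=2.6503
    x: enter (0,3) at t=3.6856 ← occupied
  → r_4 = 3.6856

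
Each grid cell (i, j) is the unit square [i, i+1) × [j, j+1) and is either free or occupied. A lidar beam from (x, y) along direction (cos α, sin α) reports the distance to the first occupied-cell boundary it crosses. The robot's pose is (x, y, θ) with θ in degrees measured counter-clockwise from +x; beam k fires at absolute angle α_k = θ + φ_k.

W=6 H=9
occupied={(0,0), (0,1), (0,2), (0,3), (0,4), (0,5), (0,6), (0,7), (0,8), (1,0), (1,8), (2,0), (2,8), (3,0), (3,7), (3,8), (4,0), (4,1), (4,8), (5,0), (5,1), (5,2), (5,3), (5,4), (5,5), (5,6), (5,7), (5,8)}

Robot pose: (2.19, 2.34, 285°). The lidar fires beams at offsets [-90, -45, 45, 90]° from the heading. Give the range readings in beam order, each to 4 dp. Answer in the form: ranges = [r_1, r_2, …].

beam 1: φ=-90°, α=195°
  cosα=-0.9659 sinα=-0.2588 | (2,2) | tMaxX 0.1967 tMaxY 1.3137 | tΔX 1.0353 tΔY 3.8637
    t=0.1967 [x] (1,2)
    t=1.2320 [x] (0,2) — stop
  → r_1 = 1.2320
beam 2: φ=-45°, α=240°
  cosα=-0.5000 sinα=-0.8660 | (2,2) | tMaxX 0.3800 tMaxY 0.3926 | tΔX 2.0000 tΔY 1.1547
    t=0.3800 [x] (1,2)
    t=0.3926 [y] (1,1)
    t=1.5473 [y] (1,0) — stop
  → r_2 = 1.5473
beam 3: φ=45°, α=330°
  cosα=0.8660 sinα=-0.5000 | (2,2) | tMaxX 0.9353 tMaxY 0.6800 | tΔX 1.1547 tΔY 2.0000
    t=0.6800 [y] (2,1)
    t=0.9353 [x] (3,1)
    t=2.0900 [x] (4,1) — stop
  → r_3 = 2.0900
beam 4: φ=90°, α=15°
  cosα=0.9659 sinα=0.2588 | (2,2) | tMaxX 0.8386 tMaxY 2.5500 | tΔX 1.0353 tΔY 3.8637
    t=0.8386 [x] (3,2)
    t=1.8738 [x] (4,2)
    t=2.5500 [y] (4,3)
    t=2.9091 [x] (5,3) — stop
  → r_4 = 2.9091

ranges = [1.2320, 1.5473, 2.0900, 2.9091]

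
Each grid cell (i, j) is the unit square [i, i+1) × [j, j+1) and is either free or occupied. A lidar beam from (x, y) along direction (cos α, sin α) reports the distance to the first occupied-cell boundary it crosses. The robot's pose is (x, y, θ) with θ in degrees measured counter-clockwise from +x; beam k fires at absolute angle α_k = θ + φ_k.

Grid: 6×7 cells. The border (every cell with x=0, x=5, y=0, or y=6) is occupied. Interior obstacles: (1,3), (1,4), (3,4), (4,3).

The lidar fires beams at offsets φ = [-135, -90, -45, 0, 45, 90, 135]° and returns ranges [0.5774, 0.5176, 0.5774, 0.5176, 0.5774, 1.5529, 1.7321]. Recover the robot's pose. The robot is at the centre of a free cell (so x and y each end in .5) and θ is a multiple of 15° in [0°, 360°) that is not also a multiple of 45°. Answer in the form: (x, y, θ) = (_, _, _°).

The pose lattice has 16·16 = 256 candidates. Test each by forward raycasting.
  (2.5, 5.5, 330°): beam 1 = 1.5529 ≠ 0.5774 ✗
  (2.5, 4.5, 60°): beam 1 = 3.6235 ≠ 0.5774 ✗
  (2.5, 2.5, 165°): beam 1 = 1.7321 ≠ 0.5774 ✗
  …
  (4.5, 4.5, 345°): r_1=0.5774, r_2=0.5176, r_3=0.5774, r_4=0.5176, r_5=0.5774, r_6=1.5529, r_7=1.7321 — all match ✓
Unique over the lattice → pose = (4.5, 4.5, 345°).

(x, y, θ) = (4.5, 4.5, 345°)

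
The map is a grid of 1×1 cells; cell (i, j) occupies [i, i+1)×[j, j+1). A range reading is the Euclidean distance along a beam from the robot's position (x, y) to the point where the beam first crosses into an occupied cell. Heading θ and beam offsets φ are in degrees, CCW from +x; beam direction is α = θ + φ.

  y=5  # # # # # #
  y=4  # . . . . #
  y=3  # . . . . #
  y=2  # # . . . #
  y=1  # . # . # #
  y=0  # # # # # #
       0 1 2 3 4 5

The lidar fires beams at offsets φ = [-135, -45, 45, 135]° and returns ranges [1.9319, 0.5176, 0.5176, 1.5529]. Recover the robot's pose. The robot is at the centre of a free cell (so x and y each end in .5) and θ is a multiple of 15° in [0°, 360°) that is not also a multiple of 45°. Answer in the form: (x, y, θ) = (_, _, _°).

The pose lattice has 13·16 = 208 candidates. Test each by forward raycasting.
  (4.5, 4.5, 165°): beam 1 = 0.5774 ≠ 1.9319 ✗
  (3.5, 3.5, 60°): beam 2 = 1.5529 ≠ 0.5176 ✗
  (1.5, 1.5, 240°): beam 1 = 0.5176 ≠ 1.9319 ✗
  …
  (1.5, 4.5, 150°): r_1=1.9319, r_2=0.5176, r_3=0.5176, r_4=1.5529 — all match ✓
No second candidate reproduces the full scan.

(x, y, θ) = (1.5, 4.5, 150°)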